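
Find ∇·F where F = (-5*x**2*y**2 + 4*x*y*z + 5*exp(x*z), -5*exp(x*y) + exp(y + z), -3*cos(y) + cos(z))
-10*x*y**2 - 5*x*exp(x*y) + 4*y*z + 5*z*exp(x*z) + exp(y + z) - sin(z)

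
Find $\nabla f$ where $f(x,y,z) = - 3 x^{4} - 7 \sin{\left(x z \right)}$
(-12*x**3 - 7*z*cos(x*z), 0, -7*x*cos(x*z))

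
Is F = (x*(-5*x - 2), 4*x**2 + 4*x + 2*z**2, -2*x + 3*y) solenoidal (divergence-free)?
No, ∇·F = -10*x - 2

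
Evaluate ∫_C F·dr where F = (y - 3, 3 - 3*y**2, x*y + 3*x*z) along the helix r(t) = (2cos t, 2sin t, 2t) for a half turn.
-36 - 2*pi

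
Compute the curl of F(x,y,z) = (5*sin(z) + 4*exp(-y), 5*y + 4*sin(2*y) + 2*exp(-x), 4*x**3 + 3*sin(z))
(0, -12*x**2 + 5*cos(z), 4*exp(-y) - 2*exp(-x))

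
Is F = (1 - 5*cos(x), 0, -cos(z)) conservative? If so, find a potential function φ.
Yes, F is conservative. φ = x - 5*sin(x) - sin(z)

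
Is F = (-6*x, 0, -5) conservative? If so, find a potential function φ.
Yes, F is conservative. φ = -3*x**2 - 5*z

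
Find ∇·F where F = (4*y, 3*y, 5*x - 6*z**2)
3 - 12*z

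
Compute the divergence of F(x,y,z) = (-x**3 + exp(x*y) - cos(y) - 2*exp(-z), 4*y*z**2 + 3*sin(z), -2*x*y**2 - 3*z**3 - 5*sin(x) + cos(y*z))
-3*x**2 + y*exp(x*y) - y*sin(y*z) - 5*z**2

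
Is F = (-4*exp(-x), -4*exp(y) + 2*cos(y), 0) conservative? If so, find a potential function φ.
Yes, F is conservative. φ = -4*exp(y) + 2*sin(y) + 4*exp(-x)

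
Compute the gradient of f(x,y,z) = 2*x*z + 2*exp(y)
(2*z, 2*exp(y), 2*x)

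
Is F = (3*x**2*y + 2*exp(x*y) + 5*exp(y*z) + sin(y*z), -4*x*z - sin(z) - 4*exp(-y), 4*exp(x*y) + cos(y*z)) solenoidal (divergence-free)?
No, ∇·F = (y*(6*x + 2*exp(x*y) - sin(y*z))*exp(y) + 4)*exp(-y)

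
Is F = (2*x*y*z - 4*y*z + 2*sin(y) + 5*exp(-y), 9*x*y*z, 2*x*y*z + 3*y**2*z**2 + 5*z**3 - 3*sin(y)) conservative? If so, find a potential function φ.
No, ∇×F = (-9*x*y + 2*x*z + 6*y*z**2 - 3*cos(y), 2*y*(x - z - 2), -2*x*z + 9*y*z + 4*z - 2*cos(y) + 5*exp(-y)) ≠ 0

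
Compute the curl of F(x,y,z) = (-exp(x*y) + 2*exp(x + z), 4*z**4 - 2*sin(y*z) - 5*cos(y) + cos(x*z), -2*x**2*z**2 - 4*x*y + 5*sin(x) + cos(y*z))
(x*sin(x*z) - 4*x + 2*y*cos(y*z) - 16*z**3 - z*sin(y*z), 4*x*z**2 + 4*y + 2*exp(x + z) - 5*cos(x), x*exp(x*y) - z*sin(x*z))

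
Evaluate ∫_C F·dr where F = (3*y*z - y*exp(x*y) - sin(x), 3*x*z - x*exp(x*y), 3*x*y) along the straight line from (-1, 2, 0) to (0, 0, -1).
-cos(1) + exp(-2)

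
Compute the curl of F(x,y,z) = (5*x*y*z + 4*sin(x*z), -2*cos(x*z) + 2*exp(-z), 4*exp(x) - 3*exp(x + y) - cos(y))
(-2*x*sin(x*z) - 3*exp(x + y) + sin(y) + 2*exp(-z), 5*x*y + 4*x*cos(x*z) - 4*exp(x) + 3*exp(x + y), z*(-5*x + 2*sin(x*z)))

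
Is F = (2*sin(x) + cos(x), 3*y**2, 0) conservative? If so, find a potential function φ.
Yes, F is conservative. φ = y**3 + sin(x) - 2*cos(x)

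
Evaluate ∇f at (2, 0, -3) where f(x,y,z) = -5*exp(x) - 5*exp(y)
(-5*exp(2), -5, 0)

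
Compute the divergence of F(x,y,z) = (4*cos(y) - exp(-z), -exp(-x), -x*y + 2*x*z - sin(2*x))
2*x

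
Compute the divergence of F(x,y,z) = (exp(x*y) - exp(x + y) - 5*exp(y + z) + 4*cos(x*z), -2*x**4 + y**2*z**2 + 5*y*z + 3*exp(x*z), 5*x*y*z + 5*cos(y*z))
5*x*y + 2*y*z**2 + y*exp(x*y) - 5*y*sin(y*z) - 4*z*sin(x*z) + 5*z - exp(x + y)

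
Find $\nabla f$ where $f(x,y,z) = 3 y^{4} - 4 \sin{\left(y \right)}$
(0, 12*y**3 - 4*cos(y), 0)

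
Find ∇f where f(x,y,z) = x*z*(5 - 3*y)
(z*(5 - 3*y), -3*x*z, x*(5 - 3*y))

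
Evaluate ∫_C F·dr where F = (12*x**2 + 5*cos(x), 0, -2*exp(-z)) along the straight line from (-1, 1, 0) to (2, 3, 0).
5*sin(1) + 5*sin(2) + 36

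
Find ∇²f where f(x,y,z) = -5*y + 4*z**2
8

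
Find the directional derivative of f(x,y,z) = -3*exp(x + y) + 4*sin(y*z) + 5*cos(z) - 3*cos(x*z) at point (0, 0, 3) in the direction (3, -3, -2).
sqrt(22)*(-18 + 5*sin(3))/11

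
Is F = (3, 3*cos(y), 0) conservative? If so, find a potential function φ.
Yes, F is conservative. φ = 3*x + 3*sin(y)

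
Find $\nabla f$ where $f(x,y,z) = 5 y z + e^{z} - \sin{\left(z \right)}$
(0, 5*z, 5*y + exp(z) - cos(z))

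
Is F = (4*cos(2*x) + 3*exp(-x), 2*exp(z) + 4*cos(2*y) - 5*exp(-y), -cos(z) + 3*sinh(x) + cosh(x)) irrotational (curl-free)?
No, ∇×F = (-2*exp(z), -sinh(x) - 3*cosh(x), 0)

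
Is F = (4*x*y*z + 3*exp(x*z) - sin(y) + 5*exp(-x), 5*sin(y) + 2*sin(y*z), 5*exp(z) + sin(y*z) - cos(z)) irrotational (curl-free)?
No, ∇×F = ((-2*y + z)*cos(y*z), x*(4*y + 3*exp(x*z)), -4*x*z + cos(y))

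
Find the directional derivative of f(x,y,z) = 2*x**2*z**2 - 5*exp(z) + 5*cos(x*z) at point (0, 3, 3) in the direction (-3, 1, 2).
-5*sqrt(14)*exp(3)/7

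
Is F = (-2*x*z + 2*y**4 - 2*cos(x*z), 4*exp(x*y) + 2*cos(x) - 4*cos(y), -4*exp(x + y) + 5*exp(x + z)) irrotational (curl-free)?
No, ∇×F = (-4*exp(x + y), 2*x*sin(x*z) - 2*x + 4*exp(x + y) - 5*exp(x + z), -8*y**3 + 4*y*exp(x*y) - 2*sin(x))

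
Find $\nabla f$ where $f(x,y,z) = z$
(0, 0, 1)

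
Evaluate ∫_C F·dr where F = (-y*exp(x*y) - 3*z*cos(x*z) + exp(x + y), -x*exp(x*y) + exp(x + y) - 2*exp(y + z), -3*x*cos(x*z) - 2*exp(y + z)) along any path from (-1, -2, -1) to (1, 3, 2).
-2*exp(5) - exp(3) - 3*sin(2) + exp(-3) + 3*sin(1) + exp(2) + exp(4)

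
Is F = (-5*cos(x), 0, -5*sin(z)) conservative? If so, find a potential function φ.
Yes, F is conservative. φ = -5*sin(x) + 5*cos(z)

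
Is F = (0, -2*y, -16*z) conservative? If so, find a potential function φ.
Yes, F is conservative. φ = -y**2 - 8*z**2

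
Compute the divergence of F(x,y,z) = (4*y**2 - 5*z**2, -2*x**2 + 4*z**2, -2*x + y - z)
-1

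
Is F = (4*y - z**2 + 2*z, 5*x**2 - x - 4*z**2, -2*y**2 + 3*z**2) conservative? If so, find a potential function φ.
No, ∇×F = (-4*y + 8*z, 2 - 2*z, 10*x - 5) ≠ 0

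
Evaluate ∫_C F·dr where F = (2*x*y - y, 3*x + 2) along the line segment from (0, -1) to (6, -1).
-30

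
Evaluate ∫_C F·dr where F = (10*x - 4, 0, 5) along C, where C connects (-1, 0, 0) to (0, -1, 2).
1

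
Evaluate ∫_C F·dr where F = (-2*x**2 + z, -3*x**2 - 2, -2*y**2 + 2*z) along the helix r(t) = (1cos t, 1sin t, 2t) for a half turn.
-4*pi + 4/3 + 4*pi**2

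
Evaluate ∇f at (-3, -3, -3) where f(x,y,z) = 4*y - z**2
(0, 4, 6)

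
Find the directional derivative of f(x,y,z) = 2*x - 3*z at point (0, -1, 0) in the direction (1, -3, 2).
-2*sqrt(14)/7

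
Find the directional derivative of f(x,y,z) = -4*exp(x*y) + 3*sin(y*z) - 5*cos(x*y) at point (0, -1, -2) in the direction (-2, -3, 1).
sqrt(14)*(-8 + 15*cos(2))/14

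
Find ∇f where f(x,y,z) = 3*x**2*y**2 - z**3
(6*x*y**2, 6*x**2*y, -3*z**2)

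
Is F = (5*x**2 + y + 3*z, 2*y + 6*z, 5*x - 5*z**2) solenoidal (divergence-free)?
No, ∇·F = 10*x - 10*z + 2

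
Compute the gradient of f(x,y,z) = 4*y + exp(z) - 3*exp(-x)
(3*exp(-x), 4, exp(z))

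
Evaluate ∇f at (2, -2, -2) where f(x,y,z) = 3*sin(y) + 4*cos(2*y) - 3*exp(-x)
(3*exp(-2), (3 + 16*sin(2))*cos(2), 0)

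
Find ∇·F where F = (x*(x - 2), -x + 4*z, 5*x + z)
2*x - 1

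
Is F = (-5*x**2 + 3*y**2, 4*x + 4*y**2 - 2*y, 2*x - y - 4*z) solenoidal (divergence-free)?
No, ∇·F = -10*x + 8*y - 6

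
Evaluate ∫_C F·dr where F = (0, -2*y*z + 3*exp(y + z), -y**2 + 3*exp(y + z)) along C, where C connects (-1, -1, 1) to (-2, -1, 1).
0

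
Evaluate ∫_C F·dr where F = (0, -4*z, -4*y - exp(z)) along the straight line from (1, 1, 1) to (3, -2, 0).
E + 3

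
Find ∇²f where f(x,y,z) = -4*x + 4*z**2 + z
8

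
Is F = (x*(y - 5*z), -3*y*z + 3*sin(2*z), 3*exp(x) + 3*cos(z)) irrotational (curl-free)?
No, ∇×F = (3*y - 6*cos(2*z), -5*x - 3*exp(x), -x)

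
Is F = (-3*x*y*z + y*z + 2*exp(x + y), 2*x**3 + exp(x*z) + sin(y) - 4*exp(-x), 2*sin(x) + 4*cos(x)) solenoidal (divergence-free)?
No, ∇·F = -3*y*z + 2*exp(x + y) + cos(y)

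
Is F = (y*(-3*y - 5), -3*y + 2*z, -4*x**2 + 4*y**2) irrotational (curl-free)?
No, ∇×F = (8*y - 2, 8*x, 6*y + 5)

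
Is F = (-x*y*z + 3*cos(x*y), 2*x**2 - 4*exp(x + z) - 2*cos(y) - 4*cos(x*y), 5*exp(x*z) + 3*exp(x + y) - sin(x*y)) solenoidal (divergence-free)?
No, ∇·F = 5*x*exp(x*z) + 4*x*sin(x*y) - y*z - 3*y*sin(x*y) + 2*sin(y)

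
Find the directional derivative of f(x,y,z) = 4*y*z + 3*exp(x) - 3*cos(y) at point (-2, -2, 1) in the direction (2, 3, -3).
3*sqrt(22)*(2 + 3*(4 - sin(2))*exp(2))*exp(-2)/22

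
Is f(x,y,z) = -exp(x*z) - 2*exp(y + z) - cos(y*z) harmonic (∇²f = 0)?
No, ∇²f = -x**2*exp(x*z) + y**2*cos(y*z) - z**2*exp(x*z) + z**2*cos(y*z) - 4*exp(y + z)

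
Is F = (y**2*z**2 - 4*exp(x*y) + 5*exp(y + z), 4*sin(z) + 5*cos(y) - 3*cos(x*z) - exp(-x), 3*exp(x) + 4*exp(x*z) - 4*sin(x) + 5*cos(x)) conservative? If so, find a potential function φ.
No, ∇×F = (-3*x*sin(x*z) - 4*cos(z), 2*y**2*z - 4*z*exp(x*z) - 3*exp(x) + 5*exp(y + z) + 5*sin(x) + 4*cos(x), 4*x*exp(x*y) - 2*y*z**2 + 3*z*sin(x*z) - 5*exp(y + z) + exp(-x)) ≠ 0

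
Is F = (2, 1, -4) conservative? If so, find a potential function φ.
Yes, F is conservative. φ = 2*x + y - 4*z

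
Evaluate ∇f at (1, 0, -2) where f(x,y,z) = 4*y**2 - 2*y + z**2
(0, -2, -4)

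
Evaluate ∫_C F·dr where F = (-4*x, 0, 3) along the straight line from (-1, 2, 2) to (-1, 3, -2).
-12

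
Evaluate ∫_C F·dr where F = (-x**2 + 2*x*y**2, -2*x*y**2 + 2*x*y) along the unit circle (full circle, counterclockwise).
-pi/2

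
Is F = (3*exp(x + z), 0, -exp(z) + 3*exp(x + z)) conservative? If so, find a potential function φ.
Yes, F is conservative. φ = -exp(z) + 3*exp(x + z)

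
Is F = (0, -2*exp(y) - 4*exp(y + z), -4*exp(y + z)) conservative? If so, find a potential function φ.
Yes, F is conservative. φ = -2*exp(y) - 4*exp(y + z)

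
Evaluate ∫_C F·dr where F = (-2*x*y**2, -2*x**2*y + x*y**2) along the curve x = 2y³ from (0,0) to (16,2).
-3008/3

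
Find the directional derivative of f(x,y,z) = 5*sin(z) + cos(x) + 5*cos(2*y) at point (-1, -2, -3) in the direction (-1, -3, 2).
sqrt(14)*(10*cos(3) - sin(1) - 30*sin(4))/14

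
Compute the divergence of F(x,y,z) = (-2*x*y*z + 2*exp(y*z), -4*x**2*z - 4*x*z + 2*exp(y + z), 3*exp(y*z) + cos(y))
-2*y*z + 3*y*exp(y*z) + 2*exp(y + z)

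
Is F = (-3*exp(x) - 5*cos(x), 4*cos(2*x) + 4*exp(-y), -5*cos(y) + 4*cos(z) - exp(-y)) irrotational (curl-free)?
No, ∇×F = (5*sin(y) + exp(-y), 0, -8*sin(2*x))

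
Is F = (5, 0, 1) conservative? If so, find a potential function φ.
Yes, F is conservative. φ = 5*x + z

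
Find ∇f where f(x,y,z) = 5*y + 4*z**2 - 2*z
(0, 5, 8*z - 2)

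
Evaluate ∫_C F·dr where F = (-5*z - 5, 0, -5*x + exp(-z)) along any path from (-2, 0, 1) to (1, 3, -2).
-15 - exp(2) + exp(-1)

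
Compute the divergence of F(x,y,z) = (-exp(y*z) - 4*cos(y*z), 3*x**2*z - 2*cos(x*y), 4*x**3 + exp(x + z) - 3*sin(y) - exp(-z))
2*x*sin(x*y) + exp(x + z) + exp(-z)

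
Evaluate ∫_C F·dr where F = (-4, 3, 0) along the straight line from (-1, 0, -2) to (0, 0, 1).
-4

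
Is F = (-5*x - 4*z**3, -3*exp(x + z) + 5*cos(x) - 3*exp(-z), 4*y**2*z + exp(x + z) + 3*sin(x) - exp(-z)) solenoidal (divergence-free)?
No, ∇·F = 4*y**2 + exp(x + z) - 5 + exp(-z)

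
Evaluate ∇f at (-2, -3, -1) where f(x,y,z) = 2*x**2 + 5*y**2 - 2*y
(-8, -32, 0)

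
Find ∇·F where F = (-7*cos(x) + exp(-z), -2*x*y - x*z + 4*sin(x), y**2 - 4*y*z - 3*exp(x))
-2*x - 4*y + 7*sin(x)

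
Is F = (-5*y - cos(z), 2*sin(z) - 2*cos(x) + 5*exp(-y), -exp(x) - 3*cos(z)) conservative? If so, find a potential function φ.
No, ∇×F = (-2*cos(z), exp(x) + sin(z), 2*sin(x) + 5) ≠ 0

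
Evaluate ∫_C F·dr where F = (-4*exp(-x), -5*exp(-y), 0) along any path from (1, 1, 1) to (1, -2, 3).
-(5 - 5*exp(3))*exp(-1)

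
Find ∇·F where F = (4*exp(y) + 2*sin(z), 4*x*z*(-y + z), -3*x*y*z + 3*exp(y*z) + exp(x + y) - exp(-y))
-3*x*y - 4*x*z + 3*y*exp(y*z)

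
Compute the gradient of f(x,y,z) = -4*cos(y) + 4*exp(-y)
(0, 4*sin(y) - 4*exp(-y), 0)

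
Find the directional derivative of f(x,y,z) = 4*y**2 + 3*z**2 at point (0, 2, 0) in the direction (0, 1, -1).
8*sqrt(2)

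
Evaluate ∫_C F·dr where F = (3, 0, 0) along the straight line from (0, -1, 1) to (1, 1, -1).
3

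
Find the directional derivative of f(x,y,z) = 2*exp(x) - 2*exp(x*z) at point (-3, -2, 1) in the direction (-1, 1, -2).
-2*sqrt(6)*exp(-3)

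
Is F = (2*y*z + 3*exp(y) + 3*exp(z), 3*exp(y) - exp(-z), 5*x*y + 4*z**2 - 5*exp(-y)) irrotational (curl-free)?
No, ∇×F = (5*x - exp(-z) + 5*exp(-y), -3*y + 3*exp(z), -2*z - 3*exp(y))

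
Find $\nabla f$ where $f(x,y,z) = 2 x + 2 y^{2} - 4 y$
(2, 4*y - 4, 0)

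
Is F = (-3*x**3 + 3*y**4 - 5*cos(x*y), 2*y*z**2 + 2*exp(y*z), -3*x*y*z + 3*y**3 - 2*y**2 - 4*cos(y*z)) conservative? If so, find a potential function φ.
No, ∇×F = (-3*x*z + 9*y**2 - 4*y*z - 2*y*exp(y*z) - 4*y + 4*z*sin(y*z), 3*y*z, -5*x*sin(x*y) - 12*y**3) ≠ 0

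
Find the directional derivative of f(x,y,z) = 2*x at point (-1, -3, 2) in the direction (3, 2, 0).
6*sqrt(13)/13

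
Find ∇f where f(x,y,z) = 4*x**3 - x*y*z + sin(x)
(12*x**2 - y*z + cos(x), -x*z, -x*y)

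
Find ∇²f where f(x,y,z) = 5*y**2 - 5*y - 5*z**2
0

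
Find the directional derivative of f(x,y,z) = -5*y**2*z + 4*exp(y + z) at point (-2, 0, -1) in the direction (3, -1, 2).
2*sqrt(14)*exp(-1)/7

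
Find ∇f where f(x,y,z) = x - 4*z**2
(1, 0, -8*z)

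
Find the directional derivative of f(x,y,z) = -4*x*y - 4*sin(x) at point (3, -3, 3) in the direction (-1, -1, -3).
4*sqrt(11)*cos(3)/11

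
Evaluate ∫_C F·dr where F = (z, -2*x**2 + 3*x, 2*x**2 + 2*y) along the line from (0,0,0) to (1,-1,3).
-1/3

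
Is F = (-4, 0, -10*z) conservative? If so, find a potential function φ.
Yes, F is conservative. φ = -4*x - 5*z**2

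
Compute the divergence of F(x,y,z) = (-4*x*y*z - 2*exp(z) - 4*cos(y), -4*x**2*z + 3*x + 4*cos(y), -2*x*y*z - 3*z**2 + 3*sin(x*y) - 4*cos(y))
-2*x*y - 4*y*z - 6*z - 4*sin(y)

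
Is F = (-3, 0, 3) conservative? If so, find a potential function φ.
Yes, F is conservative. φ = -3*x + 3*z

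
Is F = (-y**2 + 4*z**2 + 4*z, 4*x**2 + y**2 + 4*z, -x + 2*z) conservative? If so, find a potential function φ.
No, ∇×F = (-4, 8*z + 5, 8*x + 2*y) ≠ 0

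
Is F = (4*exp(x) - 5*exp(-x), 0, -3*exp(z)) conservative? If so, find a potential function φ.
Yes, F is conservative. φ = 4*exp(x) - 3*exp(z) + 5*exp(-x)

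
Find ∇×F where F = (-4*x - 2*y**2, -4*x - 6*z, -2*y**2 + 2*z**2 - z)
(6 - 4*y, 0, 4*y - 4)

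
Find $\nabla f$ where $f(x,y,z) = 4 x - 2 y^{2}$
(4, -4*y, 0)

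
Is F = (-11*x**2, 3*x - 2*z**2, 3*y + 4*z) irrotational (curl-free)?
No, ∇×F = (4*z + 3, 0, 3)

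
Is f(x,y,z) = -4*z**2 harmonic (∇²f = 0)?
No, ∇²f = -8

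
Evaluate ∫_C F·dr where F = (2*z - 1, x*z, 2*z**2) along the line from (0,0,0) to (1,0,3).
20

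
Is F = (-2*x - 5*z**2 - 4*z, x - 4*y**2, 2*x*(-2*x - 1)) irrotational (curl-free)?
No, ∇×F = (0, 8*x - 10*z - 2, 1)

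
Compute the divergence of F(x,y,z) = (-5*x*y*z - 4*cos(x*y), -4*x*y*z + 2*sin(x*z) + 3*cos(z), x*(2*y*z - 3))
2*x*y - 4*x*z - 5*y*z + 4*y*sin(x*y)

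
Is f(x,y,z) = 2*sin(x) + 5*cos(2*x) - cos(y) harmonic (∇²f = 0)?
No, ∇²f = -2*sin(x) - 20*cos(2*x) + cos(y)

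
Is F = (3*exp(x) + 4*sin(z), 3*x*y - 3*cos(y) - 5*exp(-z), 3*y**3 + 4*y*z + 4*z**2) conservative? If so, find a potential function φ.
No, ∇×F = (9*y**2 + 4*z - 5*exp(-z), 4*cos(z), 3*y) ≠ 0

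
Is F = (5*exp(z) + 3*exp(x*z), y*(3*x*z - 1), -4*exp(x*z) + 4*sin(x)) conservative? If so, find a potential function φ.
No, ∇×F = (-3*x*y, 3*x*exp(x*z) + 4*z*exp(x*z) + 5*exp(z) - 4*cos(x), 3*y*z) ≠ 0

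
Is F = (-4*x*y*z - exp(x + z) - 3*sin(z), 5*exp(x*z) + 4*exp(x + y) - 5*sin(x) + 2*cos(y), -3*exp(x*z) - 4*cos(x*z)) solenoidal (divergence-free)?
No, ∇·F = -3*x*exp(x*z) + 4*x*sin(x*z) - 4*y*z + 4*exp(x + y) - exp(x + z) - 2*sin(y)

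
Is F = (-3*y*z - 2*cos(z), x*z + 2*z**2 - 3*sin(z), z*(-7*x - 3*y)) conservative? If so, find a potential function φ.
No, ∇×F = (-x - 7*z + 3*cos(z), -3*y + 7*z + 2*sin(z), 4*z) ≠ 0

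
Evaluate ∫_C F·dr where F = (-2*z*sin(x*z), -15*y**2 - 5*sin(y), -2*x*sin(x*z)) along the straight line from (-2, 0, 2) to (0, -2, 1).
5*cos(2) - 2*cos(4) + 37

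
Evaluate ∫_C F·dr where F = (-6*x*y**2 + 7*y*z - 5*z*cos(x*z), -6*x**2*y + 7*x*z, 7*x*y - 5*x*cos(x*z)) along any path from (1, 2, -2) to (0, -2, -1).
40 - 5*sin(2)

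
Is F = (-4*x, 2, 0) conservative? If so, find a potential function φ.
Yes, F is conservative. φ = -2*x**2 + 2*y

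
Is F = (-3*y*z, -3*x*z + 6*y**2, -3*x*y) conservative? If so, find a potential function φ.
Yes, F is conservative. φ = y*(-3*x*z + 2*y**2)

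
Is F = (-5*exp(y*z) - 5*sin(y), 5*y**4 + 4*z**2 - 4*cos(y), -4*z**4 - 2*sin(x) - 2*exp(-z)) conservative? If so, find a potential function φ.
No, ∇×F = (-8*z, -5*y*exp(y*z) + 2*cos(x), 5*z*exp(y*z) + 5*cos(y)) ≠ 0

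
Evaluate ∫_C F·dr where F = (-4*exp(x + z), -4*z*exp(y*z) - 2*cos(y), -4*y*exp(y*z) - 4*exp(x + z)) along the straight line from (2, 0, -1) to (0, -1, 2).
-4*exp(2) - 4*exp(-2) + 2*sin(1) + 4 + 4*E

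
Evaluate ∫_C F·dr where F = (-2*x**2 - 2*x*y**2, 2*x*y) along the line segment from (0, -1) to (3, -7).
-171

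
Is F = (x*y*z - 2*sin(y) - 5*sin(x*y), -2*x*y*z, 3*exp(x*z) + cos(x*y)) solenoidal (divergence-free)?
No, ∇·F = -2*x*z + 3*x*exp(x*z) + y*z - 5*y*cos(x*y)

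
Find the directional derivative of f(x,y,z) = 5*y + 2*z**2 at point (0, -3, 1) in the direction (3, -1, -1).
-9*sqrt(11)/11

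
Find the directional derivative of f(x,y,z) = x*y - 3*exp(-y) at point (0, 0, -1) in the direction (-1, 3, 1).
9*sqrt(11)/11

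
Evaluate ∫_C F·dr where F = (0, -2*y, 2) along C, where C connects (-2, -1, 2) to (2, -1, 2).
0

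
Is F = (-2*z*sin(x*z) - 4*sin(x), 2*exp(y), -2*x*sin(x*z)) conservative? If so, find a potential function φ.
Yes, F is conservative. φ = 2*exp(y) + 4*cos(x) + 2*cos(x*z)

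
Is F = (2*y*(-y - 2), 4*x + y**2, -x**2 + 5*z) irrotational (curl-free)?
No, ∇×F = (0, 2*x, 4*y + 8)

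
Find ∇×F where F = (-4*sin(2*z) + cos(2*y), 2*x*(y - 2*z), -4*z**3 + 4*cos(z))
(4*x, -8*cos(2*z), 2*y - 4*z + 2*sin(2*y))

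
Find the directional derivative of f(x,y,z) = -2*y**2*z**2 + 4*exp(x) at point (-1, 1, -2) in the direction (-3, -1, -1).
4*sqrt(11)*(-3 + 2*E)*exp(-1)/11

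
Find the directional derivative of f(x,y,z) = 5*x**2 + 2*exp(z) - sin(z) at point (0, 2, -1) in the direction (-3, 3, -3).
sqrt(3)*(-2 + E*cos(1))*exp(-1)/3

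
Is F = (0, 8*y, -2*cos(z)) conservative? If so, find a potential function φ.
Yes, F is conservative. φ = 4*y**2 - 2*sin(z)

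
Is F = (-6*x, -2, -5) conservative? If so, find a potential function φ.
Yes, F is conservative. φ = -3*x**2 - 2*y - 5*z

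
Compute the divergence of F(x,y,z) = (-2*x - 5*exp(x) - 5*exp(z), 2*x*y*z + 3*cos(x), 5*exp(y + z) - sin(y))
2*x*z - 5*exp(x) + 5*exp(y + z) - 2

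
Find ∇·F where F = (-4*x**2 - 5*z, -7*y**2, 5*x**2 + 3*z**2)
-8*x - 14*y + 6*z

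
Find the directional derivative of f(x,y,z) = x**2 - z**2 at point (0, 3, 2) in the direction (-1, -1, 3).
-12*sqrt(11)/11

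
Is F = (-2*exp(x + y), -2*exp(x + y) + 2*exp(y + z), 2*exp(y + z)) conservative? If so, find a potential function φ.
Yes, F is conservative. φ = -2*exp(x + y) + 2*exp(y + z)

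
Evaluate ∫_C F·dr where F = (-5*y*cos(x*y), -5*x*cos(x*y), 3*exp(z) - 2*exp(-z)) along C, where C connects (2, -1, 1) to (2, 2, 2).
-3*E - 5*sin(2) - 2*exp(-1) + 2*exp(-2) - 5*sin(4) + 3*exp(2)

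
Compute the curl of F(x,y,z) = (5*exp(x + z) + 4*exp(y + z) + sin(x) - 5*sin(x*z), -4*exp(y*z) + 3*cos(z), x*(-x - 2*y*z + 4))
(-2*x*z + 4*y*exp(y*z) + 3*sin(z), -5*x*cos(x*z) + 2*x + 2*y*z + 5*exp(x + z) + 4*exp(y + z) - 4, -4*exp(y + z))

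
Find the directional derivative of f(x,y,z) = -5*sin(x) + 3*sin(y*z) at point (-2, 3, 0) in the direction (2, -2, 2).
sqrt(3)*(9 - 5*cos(2))/3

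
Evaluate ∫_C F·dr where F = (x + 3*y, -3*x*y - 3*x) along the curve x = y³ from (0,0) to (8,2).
184/5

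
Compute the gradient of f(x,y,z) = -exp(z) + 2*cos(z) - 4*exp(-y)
(0, 4*exp(-y), -exp(z) - 2*sin(z))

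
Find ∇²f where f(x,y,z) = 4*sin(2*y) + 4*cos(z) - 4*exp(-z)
-16*sin(2*y) - 4*cos(z) - 4*exp(-z)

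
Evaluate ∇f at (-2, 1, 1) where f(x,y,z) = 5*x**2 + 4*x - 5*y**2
(-16, -10, 0)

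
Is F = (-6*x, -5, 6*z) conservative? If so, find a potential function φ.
Yes, F is conservative. φ = -3*x**2 - 5*y + 3*z**2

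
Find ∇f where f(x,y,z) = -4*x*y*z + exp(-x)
(-4*y*z - exp(-x), -4*x*z, -4*x*y)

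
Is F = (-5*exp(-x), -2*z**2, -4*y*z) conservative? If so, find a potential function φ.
Yes, F is conservative. φ = -2*y*z**2 + 5*exp(-x)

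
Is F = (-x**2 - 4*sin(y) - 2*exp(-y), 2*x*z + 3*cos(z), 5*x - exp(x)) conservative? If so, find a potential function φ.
No, ∇×F = (-2*x + 3*sin(z), exp(x) - 5, 2*z + 4*cos(y) - 2*exp(-y)) ≠ 0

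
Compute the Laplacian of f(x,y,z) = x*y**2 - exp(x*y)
-x*(x*exp(x*y) - 2) - y**2*exp(x*y)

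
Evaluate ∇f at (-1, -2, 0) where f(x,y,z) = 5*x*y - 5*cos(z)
(-10, -5, 0)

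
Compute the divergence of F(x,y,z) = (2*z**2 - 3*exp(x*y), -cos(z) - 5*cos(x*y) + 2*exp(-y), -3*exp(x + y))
5*x*sin(x*y) - 3*y*exp(x*y) - 2*exp(-y)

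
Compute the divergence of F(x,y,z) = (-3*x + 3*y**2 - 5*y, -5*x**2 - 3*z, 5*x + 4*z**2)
8*z - 3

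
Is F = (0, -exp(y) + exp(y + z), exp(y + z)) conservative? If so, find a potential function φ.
Yes, F is conservative. φ = -exp(y) + exp(y + z)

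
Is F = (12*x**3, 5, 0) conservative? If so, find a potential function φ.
Yes, F is conservative. φ = 3*x**4 + 5*y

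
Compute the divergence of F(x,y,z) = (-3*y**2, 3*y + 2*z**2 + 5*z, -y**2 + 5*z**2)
10*z + 3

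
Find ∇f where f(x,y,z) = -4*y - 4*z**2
(0, -4, -8*z)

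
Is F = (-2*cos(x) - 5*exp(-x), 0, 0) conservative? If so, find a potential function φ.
Yes, F is conservative. φ = -2*sin(x) + 5*exp(-x)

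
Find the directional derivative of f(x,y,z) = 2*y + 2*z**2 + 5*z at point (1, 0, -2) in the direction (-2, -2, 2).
-5*sqrt(3)/3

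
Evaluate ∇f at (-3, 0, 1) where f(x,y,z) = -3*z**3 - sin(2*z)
(0, 0, -9 - 2*cos(2))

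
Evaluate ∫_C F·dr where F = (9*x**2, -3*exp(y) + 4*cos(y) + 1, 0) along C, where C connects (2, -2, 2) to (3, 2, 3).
-6*sinh(2) + 8*sin(2) + 61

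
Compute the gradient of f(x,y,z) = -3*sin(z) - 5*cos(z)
(0, 0, 5*sin(z) - 3*cos(z))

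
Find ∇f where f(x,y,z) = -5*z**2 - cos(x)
(sin(x), 0, -10*z)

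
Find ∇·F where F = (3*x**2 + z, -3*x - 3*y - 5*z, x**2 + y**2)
6*x - 3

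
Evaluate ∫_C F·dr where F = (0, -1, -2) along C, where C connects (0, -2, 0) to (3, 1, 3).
-9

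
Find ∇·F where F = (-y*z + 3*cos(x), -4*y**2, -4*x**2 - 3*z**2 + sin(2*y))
-8*y - 6*z - 3*sin(x)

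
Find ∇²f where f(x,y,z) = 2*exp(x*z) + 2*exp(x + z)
2*x**2*exp(x*z) + 2*z**2*exp(x*z) + 4*exp(x + z)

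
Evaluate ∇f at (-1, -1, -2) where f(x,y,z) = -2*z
(0, 0, -2)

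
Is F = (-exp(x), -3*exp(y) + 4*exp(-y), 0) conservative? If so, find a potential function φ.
Yes, F is conservative. φ = -exp(x) - 3*exp(y) - 4*exp(-y)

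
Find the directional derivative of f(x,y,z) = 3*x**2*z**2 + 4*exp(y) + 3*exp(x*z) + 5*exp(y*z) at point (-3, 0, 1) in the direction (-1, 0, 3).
sqrt(10)*(-3 + 18*exp(3))*exp(-3)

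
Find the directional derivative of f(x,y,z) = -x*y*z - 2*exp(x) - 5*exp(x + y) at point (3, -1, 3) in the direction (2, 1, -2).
-5*exp(2) - 4*exp(3)/3 - 3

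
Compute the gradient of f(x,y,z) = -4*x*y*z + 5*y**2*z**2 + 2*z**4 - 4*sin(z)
(-4*y*z, 2*z*(-2*x + 5*y*z), -4*x*y + 10*y**2*z + 8*z**3 - 4*cos(z))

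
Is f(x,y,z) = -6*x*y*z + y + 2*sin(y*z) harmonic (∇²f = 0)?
No, ∇²f = -2*(y**2 + z**2)*sin(y*z)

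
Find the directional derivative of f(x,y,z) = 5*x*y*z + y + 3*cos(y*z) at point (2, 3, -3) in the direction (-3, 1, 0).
sqrt(10)*(106 - 9*sin(9))/10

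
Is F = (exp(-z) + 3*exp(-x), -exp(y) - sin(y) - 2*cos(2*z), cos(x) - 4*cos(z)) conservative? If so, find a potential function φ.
No, ∇×F = (-4*sin(2*z), sin(x) - exp(-z), 0) ≠ 0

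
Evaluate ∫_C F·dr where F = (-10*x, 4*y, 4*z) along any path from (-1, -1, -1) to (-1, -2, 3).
22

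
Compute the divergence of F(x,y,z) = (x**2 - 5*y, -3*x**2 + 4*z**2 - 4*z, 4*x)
2*x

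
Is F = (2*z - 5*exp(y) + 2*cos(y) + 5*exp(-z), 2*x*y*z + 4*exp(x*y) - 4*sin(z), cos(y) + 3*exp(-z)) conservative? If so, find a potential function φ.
No, ∇×F = (-2*x*y - sin(y) + 4*cos(z), 2 - 5*exp(-z), 2*y*z + 4*y*exp(x*y) + 5*exp(y) + 2*sin(y)) ≠ 0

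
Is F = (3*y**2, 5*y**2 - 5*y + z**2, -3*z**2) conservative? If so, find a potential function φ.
No, ∇×F = (-2*z, 0, -6*y) ≠ 0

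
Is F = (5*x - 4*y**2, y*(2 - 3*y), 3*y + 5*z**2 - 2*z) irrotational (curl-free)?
No, ∇×F = (3, 0, 8*y)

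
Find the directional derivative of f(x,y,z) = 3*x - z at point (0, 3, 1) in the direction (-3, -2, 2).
-11*sqrt(17)/17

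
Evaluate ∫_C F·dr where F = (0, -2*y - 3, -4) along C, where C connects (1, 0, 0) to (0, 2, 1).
-14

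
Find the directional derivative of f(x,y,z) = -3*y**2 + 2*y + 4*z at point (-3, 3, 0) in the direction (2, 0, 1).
4*sqrt(5)/5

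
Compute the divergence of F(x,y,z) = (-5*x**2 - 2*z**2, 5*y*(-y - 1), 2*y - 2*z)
-10*x - 10*y - 7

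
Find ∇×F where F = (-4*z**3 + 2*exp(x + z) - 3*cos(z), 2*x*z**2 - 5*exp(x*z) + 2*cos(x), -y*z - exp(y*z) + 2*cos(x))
(-4*x*z + 5*x*exp(x*z) - z*exp(y*z) - z, -12*z**2 + 2*exp(x + z) + 2*sin(x) + 3*sin(z), 2*z**2 - 5*z*exp(x*z) - 2*sin(x))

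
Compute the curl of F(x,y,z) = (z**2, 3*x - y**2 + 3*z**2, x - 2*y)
(-6*z - 2, 2*z - 1, 3)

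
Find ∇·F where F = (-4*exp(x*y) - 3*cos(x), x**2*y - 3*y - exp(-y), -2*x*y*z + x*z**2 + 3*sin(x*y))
x**2 - 2*x*y + 2*x*z - 4*y*exp(x*y) + 3*sin(x) - 3 + exp(-y)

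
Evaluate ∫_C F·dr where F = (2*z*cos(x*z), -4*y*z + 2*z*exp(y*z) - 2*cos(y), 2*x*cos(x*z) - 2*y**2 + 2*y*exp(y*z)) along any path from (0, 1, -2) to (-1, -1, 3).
-10 - 2*sin(3) - 2*exp(-2) + 2*exp(-3) + 4*sin(1)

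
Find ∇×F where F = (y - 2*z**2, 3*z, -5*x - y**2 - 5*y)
(-2*y - 8, 5 - 4*z, -1)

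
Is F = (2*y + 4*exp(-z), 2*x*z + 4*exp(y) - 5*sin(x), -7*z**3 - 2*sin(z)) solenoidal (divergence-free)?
No, ∇·F = -21*z**2 + 4*exp(y) - 2*cos(z)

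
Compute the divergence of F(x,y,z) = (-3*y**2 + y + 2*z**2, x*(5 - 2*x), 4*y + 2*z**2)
4*z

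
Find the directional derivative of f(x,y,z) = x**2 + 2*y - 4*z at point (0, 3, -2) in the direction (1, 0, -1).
2*sqrt(2)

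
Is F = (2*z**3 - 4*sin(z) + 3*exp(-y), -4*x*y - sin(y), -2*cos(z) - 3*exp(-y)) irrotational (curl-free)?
No, ∇×F = (3*exp(-y), 6*z**2 - 4*cos(z), -4*y + 3*exp(-y))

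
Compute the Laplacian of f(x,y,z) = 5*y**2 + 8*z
10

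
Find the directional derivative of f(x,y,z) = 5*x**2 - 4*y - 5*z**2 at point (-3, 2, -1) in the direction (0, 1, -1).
-7*sqrt(2)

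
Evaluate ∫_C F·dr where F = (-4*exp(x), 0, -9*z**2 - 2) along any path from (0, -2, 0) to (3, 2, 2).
-4*exp(3) - 24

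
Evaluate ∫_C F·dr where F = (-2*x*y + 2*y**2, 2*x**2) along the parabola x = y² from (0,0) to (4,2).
16/5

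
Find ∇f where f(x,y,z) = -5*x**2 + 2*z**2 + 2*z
(-10*x, 0, 4*z + 2)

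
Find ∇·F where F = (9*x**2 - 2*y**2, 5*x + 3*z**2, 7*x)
18*x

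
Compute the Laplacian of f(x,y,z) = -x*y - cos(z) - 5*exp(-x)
cos(z) - 5*exp(-x)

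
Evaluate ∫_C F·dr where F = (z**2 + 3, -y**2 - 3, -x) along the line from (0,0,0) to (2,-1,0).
28/3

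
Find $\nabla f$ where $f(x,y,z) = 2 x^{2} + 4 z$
(4*x, 0, 4)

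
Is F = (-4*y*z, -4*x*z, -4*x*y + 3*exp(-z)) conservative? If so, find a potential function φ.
Yes, F is conservative. φ = -4*x*y*z - 3*exp(-z)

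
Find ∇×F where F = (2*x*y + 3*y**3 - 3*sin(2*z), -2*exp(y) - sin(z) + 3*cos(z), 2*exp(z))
(3*sin(z) + cos(z), -6*cos(2*z), -2*x - 9*y**2)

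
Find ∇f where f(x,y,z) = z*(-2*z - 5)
(0, 0, -4*z - 5)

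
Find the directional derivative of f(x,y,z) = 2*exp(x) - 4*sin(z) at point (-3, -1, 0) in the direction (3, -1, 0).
3*sqrt(10)*exp(-3)/5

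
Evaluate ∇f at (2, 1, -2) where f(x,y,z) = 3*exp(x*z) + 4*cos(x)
(-4*sin(2) - 6*exp(-4), 0, 6*exp(-4))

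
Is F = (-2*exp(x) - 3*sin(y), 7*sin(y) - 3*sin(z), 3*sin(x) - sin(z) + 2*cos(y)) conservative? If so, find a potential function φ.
No, ∇×F = (-2*sin(y) + 3*cos(z), -3*cos(x), 3*cos(y)) ≠ 0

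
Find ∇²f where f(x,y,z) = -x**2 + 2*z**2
2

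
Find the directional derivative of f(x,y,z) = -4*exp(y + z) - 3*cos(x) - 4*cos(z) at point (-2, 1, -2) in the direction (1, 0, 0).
-3*sin(2)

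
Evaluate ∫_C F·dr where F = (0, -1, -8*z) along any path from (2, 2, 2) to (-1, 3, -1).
11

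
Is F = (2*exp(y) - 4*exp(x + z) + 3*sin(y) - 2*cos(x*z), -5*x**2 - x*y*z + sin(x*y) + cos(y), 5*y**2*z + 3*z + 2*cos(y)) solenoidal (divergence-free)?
No, ∇·F = -x*z + x*cos(x*y) + 5*y**2 + 2*z*sin(x*z) - 4*exp(x + z) - sin(y) + 3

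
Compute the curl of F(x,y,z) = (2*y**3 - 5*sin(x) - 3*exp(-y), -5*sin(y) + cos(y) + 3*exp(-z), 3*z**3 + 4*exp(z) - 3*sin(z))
(3*exp(-z), 0, -6*y**2 - 3*exp(-y))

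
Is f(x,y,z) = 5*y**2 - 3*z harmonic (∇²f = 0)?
No, ∇²f = 10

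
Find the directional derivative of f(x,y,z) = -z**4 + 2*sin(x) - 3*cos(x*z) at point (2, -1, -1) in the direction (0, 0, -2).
-4 + 6*sin(2)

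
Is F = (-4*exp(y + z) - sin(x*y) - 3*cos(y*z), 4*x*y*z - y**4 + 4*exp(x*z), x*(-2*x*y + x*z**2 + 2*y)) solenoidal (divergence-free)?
No, ∇·F = 2*x**2*z + 4*x*z - 4*y**3 - y*cos(x*y)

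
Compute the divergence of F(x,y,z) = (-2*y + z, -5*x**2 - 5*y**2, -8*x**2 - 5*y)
-10*y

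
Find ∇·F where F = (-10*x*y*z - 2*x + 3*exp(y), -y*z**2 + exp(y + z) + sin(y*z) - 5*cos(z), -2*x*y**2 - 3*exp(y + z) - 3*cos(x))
-10*y*z - z**2 + z*cos(y*z) - 2*exp(y + z) - 2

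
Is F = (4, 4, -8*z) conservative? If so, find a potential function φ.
Yes, F is conservative. φ = 4*x + 4*y - 4*z**2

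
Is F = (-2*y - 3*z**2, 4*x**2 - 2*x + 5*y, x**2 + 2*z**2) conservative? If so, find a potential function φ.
No, ∇×F = (0, -2*x - 6*z, 8*x) ≠ 0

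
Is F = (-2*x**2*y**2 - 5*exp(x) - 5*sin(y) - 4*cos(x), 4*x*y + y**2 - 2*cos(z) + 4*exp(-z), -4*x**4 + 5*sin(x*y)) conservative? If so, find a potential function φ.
No, ∇×F = (5*x*cos(x*y) - 2*sin(z) + 4*exp(-z), 16*x**3 - 5*y*cos(x*y), 4*x**2*y + 4*y + 5*cos(y)) ≠ 0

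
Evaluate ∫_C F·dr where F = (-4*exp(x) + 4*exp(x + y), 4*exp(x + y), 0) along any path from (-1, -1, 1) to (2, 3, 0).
4*(-1 + E - (1 - exp(3))*exp(4))*exp(-2)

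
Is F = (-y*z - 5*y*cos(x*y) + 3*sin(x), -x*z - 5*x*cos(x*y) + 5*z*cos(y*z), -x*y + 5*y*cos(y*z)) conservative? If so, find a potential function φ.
Yes, F is conservative. φ = -x*y*z - 5*sin(x*y) + 5*sin(y*z) - 3*cos(x)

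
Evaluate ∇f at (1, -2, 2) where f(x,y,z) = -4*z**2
(0, 0, -16)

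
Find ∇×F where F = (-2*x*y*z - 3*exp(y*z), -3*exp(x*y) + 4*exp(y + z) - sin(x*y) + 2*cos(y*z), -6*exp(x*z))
(2*y*sin(y*z) - 4*exp(y + z), -2*x*y - 3*y*exp(y*z) + 6*z*exp(x*z), 2*x*z - 3*y*exp(x*y) - y*cos(x*y) + 3*z*exp(y*z))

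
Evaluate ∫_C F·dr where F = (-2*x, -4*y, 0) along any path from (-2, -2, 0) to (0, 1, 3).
10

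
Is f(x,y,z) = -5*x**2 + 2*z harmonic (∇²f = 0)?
No, ∇²f = -10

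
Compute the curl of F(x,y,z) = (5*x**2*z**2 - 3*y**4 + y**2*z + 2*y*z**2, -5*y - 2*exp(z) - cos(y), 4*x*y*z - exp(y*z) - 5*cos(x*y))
(4*x*z + 5*x*sin(x*y) - z*exp(y*z) + 2*exp(z), 10*x**2*z + y**2 - 5*y*sin(x*y), 12*y**3 - 2*y*z - 2*z**2)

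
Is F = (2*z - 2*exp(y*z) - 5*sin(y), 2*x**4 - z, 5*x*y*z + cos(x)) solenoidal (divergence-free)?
No, ∇·F = 5*x*y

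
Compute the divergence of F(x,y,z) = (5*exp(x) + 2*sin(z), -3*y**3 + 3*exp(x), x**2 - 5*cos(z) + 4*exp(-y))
-9*y**2 + 5*exp(x) + 5*sin(z)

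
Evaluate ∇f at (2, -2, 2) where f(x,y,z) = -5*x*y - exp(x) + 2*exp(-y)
(10 - exp(2), -2*exp(2) - 10, 0)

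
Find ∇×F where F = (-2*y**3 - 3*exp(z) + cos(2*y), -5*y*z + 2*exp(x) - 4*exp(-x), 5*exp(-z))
(5*y, -3*exp(z), 6*y**2 + 2*exp(x) + 2*sin(2*y) + 4*exp(-x))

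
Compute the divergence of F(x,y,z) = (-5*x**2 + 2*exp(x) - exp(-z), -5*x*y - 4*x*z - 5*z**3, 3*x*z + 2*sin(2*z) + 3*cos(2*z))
-12*x + 2*exp(x) - 6*sin(2*z) + 4*cos(2*z)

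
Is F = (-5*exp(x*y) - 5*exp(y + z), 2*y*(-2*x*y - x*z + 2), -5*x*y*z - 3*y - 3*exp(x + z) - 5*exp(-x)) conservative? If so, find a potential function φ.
No, ∇×F = (2*x*y - 5*x*z - 3, ((5*y*z + 3*exp(x + z) - 5*exp(y + z))*exp(x) - 5)*exp(-x), 5*x*exp(x*y) - 2*y*(2*y + z) + 5*exp(y + z)) ≠ 0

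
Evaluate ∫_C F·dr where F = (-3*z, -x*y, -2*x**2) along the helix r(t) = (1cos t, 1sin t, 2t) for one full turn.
-16*pi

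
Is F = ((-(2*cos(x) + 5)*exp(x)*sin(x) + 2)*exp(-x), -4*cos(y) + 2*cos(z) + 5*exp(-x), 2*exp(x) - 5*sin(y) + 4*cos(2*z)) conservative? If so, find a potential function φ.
No, ∇×F = (2*sin(z) - 5*cos(y), -2*exp(x), -5*exp(-x)) ≠ 0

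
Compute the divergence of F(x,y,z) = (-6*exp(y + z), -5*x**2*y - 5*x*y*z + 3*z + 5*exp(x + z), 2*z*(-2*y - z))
-5*x**2 - 5*x*z - 4*y - 4*z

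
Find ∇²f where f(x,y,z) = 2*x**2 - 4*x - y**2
2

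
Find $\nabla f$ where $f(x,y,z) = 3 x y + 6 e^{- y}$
(3*y, 3*x - 6*exp(-y), 0)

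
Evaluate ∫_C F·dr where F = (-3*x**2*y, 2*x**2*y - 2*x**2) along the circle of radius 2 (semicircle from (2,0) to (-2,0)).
6*pi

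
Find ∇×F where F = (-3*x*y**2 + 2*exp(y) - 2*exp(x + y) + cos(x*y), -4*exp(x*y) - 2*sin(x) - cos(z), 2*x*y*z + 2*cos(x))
(2*x*z - sin(z), -2*y*z + 2*sin(x), 6*x*y + x*sin(x*y) - 4*y*exp(x*y) - 2*exp(y) + 2*exp(x + y) - 2*cos(x))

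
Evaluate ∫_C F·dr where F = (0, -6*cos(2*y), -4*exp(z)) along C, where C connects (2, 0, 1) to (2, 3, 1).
-3*sin(6)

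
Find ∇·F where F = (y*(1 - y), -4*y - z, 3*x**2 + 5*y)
-4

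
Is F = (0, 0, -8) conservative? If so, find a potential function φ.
Yes, F is conservative. φ = -8*z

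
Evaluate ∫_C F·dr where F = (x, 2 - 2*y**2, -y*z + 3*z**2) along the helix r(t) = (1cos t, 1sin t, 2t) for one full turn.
8*pi + 64*pi**3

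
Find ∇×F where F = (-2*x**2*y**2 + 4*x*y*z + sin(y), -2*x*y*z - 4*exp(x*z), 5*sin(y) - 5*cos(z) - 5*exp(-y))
(2*x*y + 4*x*exp(x*z) + 5*cos(y) + 5*exp(-y), 4*x*y, 4*x**2*y - 4*x*z - 2*y*z - 4*z*exp(x*z) - cos(y))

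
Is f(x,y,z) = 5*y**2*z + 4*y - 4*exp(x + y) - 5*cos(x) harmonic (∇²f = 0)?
No, ∇²f = 10*z - 8*exp(x + y) + 5*cos(x)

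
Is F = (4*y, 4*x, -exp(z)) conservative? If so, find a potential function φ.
Yes, F is conservative. φ = 4*x*y - exp(z)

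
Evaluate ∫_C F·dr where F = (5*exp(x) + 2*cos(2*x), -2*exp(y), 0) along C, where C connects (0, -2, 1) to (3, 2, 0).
-2*exp(2) - 5 + sin(6) + 2*exp(-2) + 5*exp(3)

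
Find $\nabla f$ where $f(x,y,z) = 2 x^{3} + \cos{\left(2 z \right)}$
(6*x**2, 0, -2*sin(2*z))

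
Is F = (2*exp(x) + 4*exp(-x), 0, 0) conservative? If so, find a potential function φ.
Yes, F is conservative. φ = 2*exp(x) - 4*exp(-x)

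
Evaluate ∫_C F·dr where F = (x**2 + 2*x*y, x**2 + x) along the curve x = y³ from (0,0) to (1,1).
19/12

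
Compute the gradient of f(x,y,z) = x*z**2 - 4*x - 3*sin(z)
(z**2 - 4, 0, 2*x*z - 3*cos(z))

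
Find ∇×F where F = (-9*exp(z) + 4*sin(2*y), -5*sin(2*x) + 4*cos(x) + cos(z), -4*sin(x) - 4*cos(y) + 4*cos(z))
(4*sin(y) + sin(z), -9*exp(z) + 4*cos(x), -4*sin(x) - 10*cos(2*x) - 8*cos(2*y))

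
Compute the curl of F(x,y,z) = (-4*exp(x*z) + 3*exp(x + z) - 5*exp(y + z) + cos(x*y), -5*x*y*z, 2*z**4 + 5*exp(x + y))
(5*x*y + 5*exp(x + y), -4*x*exp(x*z) - 5*exp(x + y) + 3*exp(x + z) - 5*exp(y + z), x*sin(x*y) - 5*y*z + 5*exp(y + z))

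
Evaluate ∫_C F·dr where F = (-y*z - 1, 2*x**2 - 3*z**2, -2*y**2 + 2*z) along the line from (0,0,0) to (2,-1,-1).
-8/3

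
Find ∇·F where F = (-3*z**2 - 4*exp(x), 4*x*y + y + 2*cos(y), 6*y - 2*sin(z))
4*x - 4*exp(x) - 2*sin(y) - 2*cos(z) + 1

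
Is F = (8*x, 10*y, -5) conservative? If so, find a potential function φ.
Yes, F is conservative. φ = 4*x**2 + 5*y**2 - 5*z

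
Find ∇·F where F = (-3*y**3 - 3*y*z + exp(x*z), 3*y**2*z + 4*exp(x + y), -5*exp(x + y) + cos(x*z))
-x*sin(x*z) + 6*y*z + z*exp(x*z) + 4*exp(x + y)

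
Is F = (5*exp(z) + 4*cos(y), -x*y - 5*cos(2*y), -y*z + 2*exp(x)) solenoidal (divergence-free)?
No, ∇·F = -x - y + 10*sin(2*y)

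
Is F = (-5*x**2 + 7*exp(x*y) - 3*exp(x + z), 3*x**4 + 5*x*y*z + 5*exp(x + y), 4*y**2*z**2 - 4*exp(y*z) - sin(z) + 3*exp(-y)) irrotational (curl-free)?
No, ∇×F = (-5*x*y + 8*y*z**2 - 4*z*exp(y*z) - 3*exp(-y), -3*exp(x + z), 12*x**3 - 7*x*exp(x*y) + 5*y*z + 5*exp(x + y))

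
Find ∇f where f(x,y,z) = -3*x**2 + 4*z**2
(-6*x, 0, 8*z)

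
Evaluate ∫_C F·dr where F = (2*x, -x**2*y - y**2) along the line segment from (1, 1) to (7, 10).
-3099/2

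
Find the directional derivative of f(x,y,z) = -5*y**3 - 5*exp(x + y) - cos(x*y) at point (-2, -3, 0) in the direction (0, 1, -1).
sqrt(2)*(-(2*sin(6) + 135)*exp(5) - 5)*exp(-5)/2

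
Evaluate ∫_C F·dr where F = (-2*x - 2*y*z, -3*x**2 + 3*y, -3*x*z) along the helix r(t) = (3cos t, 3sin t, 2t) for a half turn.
72 + 9*pi**2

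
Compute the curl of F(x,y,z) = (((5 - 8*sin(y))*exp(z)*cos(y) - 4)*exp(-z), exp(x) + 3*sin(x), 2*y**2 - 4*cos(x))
(4*y, -4*sin(x) + 4*exp(-z), exp(x) + 5*sin(y) + 3*cos(x) + 8*cos(2*y))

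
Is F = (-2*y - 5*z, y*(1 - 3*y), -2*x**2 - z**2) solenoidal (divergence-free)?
No, ∇·F = -6*y - 2*z + 1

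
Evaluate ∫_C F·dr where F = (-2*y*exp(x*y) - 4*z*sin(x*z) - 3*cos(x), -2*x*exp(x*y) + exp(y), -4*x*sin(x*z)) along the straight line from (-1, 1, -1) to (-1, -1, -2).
-6*sinh(1) - 4*cos(1) + 4*cos(2)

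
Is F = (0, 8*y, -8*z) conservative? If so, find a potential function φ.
Yes, F is conservative. φ = 4*y**2 - 4*z**2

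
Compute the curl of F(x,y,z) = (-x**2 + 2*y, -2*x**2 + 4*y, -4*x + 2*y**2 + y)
(4*y + 1, 4, -4*x - 2)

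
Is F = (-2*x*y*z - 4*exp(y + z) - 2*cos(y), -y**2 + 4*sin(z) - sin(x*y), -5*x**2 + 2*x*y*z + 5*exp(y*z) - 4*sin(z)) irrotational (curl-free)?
No, ∇×F = (2*x*z + 5*z*exp(y*z) - 4*cos(z), -2*x*y + 10*x - 2*y*z - 4*exp(y + z), 2*x*z - y*cos(x*y) + 4*exp(y + z) - 2*sin(y))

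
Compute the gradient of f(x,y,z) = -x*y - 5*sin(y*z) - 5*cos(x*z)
(-y + 5*z*sin(x*z), -x - 5*z*cos(y*z), 5*x*sin(x*z) - 5*y*cos(y*z))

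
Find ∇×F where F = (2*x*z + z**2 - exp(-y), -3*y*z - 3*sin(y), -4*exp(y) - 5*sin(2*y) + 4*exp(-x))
(3*y - 4*exp(y) - 10*cos(2*y), 2*x + 2*z + 4*exp(-x), -exp(-y))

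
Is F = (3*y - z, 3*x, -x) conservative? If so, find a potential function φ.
Yes, F is conservative. φ = x*(3*y - z)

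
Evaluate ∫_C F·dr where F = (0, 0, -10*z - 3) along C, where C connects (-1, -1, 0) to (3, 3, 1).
-8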